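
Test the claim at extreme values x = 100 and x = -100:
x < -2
x = 100: 100 < -2 — FAILS
x = -100: -100 < -2 — holds

Answer: Partially: fails for x = 100, holds for x = -100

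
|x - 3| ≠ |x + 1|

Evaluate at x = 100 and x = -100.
x = 100: LHS = |100 - 3| = |97| = 97, RHS = |100 + 1| = |101| = 101; 97 ≠ 101 — holds
x = -100: LHS = |(-100) - 3| = |-103| = 103, RHS = |(-100) + 1| = |-99| = 99; 103 ≠ 99 — holds

Answer: Yes, holds for both x = 100 and x = -100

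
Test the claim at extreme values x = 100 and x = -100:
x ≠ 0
x = 100: 100 ≠ 0 — holds
x = -100: -100 ≠ 0 — holds

Answer: Yes, holds for both x = 100 and x = -100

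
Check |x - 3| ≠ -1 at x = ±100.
x = 100: LHS = |100 - 3| = |97| = 97; 97 ≠ -1 — holds
x = -100: LHS = |(-100) - 3| = |-103| = 103; 103 ≠ -1 — holds

Answer: Yes, holds for both x = 100 and x = -100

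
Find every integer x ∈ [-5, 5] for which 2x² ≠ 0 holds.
Holds for: {-5, -4, -3, -2, -1, 1, 2, 3, 4, 5}
Fails for: {0}

Answer: {-5, -4, -3, -2, -1, 1, 2, 3, 4, 5}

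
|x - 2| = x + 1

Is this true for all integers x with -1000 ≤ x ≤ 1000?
The claim fails at x = 0:
x = 0: LHS = |0 - 2| = |-2| = 2, RHS = 0 + 1 = 1; 2 = 1 — FAILS

Because a single integer refutes it, the statement is false.

Answer: False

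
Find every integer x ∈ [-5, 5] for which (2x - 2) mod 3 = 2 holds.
Holds for: {-4, -1, 2, 5}
Fails for: {-5, -3, -2, 0, 1, 3, 4}

Answer: {-4, -1, 2, 5}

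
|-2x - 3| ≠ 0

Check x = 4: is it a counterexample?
Substitute x = 4 into the relation:
x = 4: LHS = |-2·4 - 3| = |-11| = 11; 11 ≠ 0 — holds

The relation holds at x = 4, so it is not a counterexample.

Answer: No, x = 4 is not a counterexample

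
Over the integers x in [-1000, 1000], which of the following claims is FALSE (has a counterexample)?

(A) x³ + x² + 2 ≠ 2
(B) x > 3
(A) x = 0: LHS = 0³ + 0² + 2 = 2; 2 ≠ 2 — FAILS
(B) x = 0: 0 > 3 — FAILS

Answer: Both A and B are false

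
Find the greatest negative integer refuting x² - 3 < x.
Testing negative integers from -1 downward:
x = -1: LHS = (-1)² - 3 = -2; -2 < -1 — holds
x = -2: LHS = (-2)² - 3 = 1; 1 < -2 — FAILS  ← closest negative counterexample to 0

Answer: x = -2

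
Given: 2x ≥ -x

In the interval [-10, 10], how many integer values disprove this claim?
Counterexamples in [-10, 10]: {-10, -9, -8, -7, -6, -5, -4, -3, -2, -1}.

Counting them gives 10 values.

Answer: 10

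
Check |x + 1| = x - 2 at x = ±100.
x = 100: LHS = |100 + 1| = |101| = 101, RHS = 100 - 2 = 98; 101 = 98 — FAILS
x = -100: LHS = |(-100) + 1| = |-99| = 99, RHS = (-100) - 2 = -102; 99 = -102 — FAILS

Answer: No, fails for both x = 100 and x = -100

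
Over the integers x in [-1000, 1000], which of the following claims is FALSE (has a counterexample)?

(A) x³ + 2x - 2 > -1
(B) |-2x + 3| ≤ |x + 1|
(A) x = 0: LHS = 0³ + 2·0 - 2 = -2; -2 > -1 — FAILS
(B) x = 0: LHS = |-2·0 + 3| = |3| = 3, RHS = |0 + 1| = |1| = 1; 3 ≤ 1 — FAILS

Answer: Both A and B are false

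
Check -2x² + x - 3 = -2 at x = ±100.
x = 100: LHS = -2·100² + 100 - 3 = -19903; -19903 = -2 — FAILS
x = -100: LHS = -2·(-100)² + (-100) - 3 = -20103; -20103 = -2 — FAILS

Answer: No, fails for both x = 100 and x = -100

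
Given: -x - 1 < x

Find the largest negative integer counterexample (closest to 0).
Testing negative integers from -1 downward:
x = -1: LHS = -(-1) - 1 = 0; 0 < -1 — FAILS  ← closest negative counterexample to 0

Answer: x = -1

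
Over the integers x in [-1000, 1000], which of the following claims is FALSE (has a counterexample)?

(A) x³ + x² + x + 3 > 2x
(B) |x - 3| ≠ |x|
(A) x = -3: LHS = (-3)³ + (-3)² + (-3) + 3 = -18, RHS = 2·(-3) = -6; -18 > -6 — FAILS

(B) Track d = LHS − RHS over the integers in [-1000, 1000]. Equality would need d = 0, but d changes sign only between consecutive integers, jumping over 0:
x = 1: LHS = |1 - 3| = |-2| = 2, RHS = |1| = 1; 2 ≠ 1 — holds  (d = 1)
x = 2: LHS = |2 - 3| = |-1| = 1, RHS = |2| = 2; 1 ≠ 2 — holds  (d = -1)
Away from these crossings d keeps a constant sign, and checking every integer in [-1000, 1000] confirms d ≠ 0 throughout. Hence the two sides are never equal, so the relation holds for every integer in [-1000, 1000].

Only (A) has a counterexample.

Answer: A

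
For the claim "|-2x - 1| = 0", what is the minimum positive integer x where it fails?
Testing positive integers:
x = 1: LHS = |-2·1 - 1| = |-3| = 3; 3 = 0 — FAILS  ← smallest positive counterexample

Answer: x = 1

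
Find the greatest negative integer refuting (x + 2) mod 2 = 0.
Testing negative integers from -1 downward:
x = -1: LHS = ((-1) + 2) mod 2 = 1 mod 2 = 1; 1 = 0 — FAILS  ← closest negative counterexample to 0

Answer: x = -1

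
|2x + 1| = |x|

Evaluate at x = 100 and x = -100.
x = 100: LHS = |2·100 + 1| = |201| = 201, RHS = |100| = 100; 201 = 100 — FAILS
x = -100: LHS = |2·(-100) + 1| = |-199| = 199, RHS = |-100| = 100; 199 = 100 — FAILS

Answer: No, fails for both x = 100 and x = -100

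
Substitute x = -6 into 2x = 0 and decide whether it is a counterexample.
Substitute x = -6 into the relation:
x = -6: LHS = 2·(-6) = -12; -12 = 0 — FAILS

Since the claim fails at x = -6, this value is a counterexample.

Answer: Yes, x = -6 is a counterexample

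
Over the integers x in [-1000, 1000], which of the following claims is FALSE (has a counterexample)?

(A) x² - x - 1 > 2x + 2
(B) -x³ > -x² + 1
(A) x = 0: LHS = 0² - 0 - 1 = -1, RHS = 2·0 + 2 = 2; -1 > 2 — FAILS
(B) x = 0: LHS = -0³ = 0, RHS = -0² + 1 = 1; 0 > 1 — FAILS

Answer: Both A and B are false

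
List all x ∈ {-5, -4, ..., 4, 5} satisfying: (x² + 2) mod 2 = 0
Holds for: {-4, -2, 0, 2, 4}
Fails for: {-5, -3, -1, 1, 3, 5}

Answer: {-4, -2, 0, 2, 4}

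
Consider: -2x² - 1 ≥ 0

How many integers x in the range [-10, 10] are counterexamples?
Counterexamples in [-10, 10]: {-10, -9, -8, -7, -6, -5, -4, -3, -2, -1, 0, 1, 2, 3, 4, 5, 6, 7, 8, 9, 10}.

Counting them gives 21 values.

Answer: 21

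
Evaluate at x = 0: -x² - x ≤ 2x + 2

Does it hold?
x = 0: LHS = -0² - 0 = 0, RHS = 2·0 + 2 = 2; 0 ≤ 2 — holds

The relation is satisfied at x = 0.

Answer: Yes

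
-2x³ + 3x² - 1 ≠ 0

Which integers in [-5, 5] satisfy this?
Holds for: {-5, -4, -3, -2, -1, 0, 2, 3, 4, 5}
Fails for: {1}

Answer: {-5, -4, -3, -2, -1, 0, 2, 3, 4, 5}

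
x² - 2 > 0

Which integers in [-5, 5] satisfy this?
Holds for: {-5, -4, -3, -2, 2, 3, 4, 5}
Fails for: {-1, 0, 1}

Answer: {-5, -4, -3, -2, 2, 3, 4, 5}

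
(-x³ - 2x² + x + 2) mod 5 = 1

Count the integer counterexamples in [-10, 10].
Counterexamples in [-10, 10]: {-10, -9, -8, -7, -6, -5, -4, -3, -2, -1, 0, 1, 2, 3, 4, 5, 6, 7, 8, 9, 10}.

Counting them gives 21 values.

Answer: 21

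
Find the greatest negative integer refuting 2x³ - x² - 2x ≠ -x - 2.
Testing negative integers from -1 downward:
x = -1: LHS = 2·(-1)³ - (-1)² - 2·(-1) = -1, RHS = -(-1) - 2 = -1; -1 ≠ -1 — FAILS  ← closest negative counterexample to 0

Answer: x = -1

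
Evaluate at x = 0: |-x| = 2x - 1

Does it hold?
x = 0: LHS = |-0| = |0| = 0, RHS = 2·0 - 1 = -1; 0 = -1 — FAILS

The relation fails at x = 0, so x = 0 is a counterexample.

Answer: No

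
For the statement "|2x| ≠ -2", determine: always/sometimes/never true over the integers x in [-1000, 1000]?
An absolute value is never negative, so the left side is ≥ 0 for every x, while the right side is -2. Tightest case in [-1000, 1000] is x = 0:
x = 0: LHS = |2·0| = |0| = 0; 0 ≠ -2 — holds
Hence LHS − RHS is never 0, i.e. the two sides are never equal, so the relation holds for every integer in [-1000, 1000].

No counterexample exists.

Answer: Always true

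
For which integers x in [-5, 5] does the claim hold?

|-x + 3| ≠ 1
Holds for: {-5, -4, -3, -2, -1, 0, 1, 3, 5}
Fails for: {2, 4}

Answer: {-5, -4, -3, -2, -1, 0, 1, 3, 5}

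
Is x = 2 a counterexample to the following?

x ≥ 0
Substitute x = 2 into the relation:
x = 2: 2 ≥ 0 — holds

The claim holds here, so x = 2 is not a counterexample. (A counterexample exists elsewhere, e.g. x = -1.)

Answer: No, x = 2 is not a counterexample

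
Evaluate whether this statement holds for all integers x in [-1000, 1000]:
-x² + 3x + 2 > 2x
The claim fails at x = -1:
x = -1: LHS = -(-1)² + 3·(-1) + 2 = -2, RHS = 2·(-1) = -2; -2 > -2 — FAILS

Because a single integer refutes it, the statement is false.

Answer: False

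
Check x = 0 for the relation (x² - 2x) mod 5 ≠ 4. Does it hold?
x = 0: LHS = (0² - 2·0) mod 5 = 0 mod 5 = 0; 0 ≠ 4 — holds

The relation is satisfied at x = 0.

Answer: Yes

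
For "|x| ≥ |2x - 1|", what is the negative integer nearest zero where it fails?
Testing negative integers from -1 downward:
x = -1: LHS = |-1| = 1, RHS = |2·(-1) - 1| = |-3| = 3; 1 ≥ 3 — FAILS  ← closest negative counterexample to 0

Answer: x = -1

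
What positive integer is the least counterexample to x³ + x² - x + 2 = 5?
Testing positive integers:
x = 1: LHS = 1³ + 1² - 1 + 2 = 3; 3 = 5 — FAILS  ← smallest positive counterexample

Answer: x = 1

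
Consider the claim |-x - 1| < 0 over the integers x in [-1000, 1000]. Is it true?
The claim fails at x = 0:
x = 0: LHS = |-0 - 1| = |-1| = 1; 1 < 0 — FAILS

Because a single integer refutes it, the statement is false.

Answer: False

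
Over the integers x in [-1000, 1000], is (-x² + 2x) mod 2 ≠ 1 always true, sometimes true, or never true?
Holds at x = 0: LHS = (-0² + 2·0) mod 2 = 0 mod 2 = 0; 0 ≠ 1 — holds
Fails at x = 1: LHS = (-1² + 2·1) mod 2 = 1 mod 2 = 1; 1 ≠ 1 — FAILS
It is satisfied by some integers in the range but not all.

Answer: Sometimes true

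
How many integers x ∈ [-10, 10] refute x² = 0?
Counterexamples in [-10, 10]: {-10, -9, -8, -7, -6, -5, -4, -3, -2, -1, 1, 2, 3, 4, 5, 6, 7, 8, 9, 10}.

Counting them gives 20 values.

Answer: 20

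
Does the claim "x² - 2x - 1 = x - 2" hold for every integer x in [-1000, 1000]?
The claim fails at x = 0:
x = 0: LHS = 0² - 2·0 - 1 = -1, RHS = 0 - 2 = -2; -1 = -2 — FAILS

Because a single integer refutes it, the statement is false.

Answer: False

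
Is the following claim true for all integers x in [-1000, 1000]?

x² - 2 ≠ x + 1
Track d = LHS − RHS over the integers in [-1000, 1000]. Equality would need d = 0, but d changes sign only between consecutive integers, jumping over 0:
x = -2: LHS = (-2)² - 2 = 2, RHS = (-2) + 1 = -1; 2 ≠ -1 — holds  (d = 3)
x = -1: LHS = (-1)² - 2 = -1, RHS = (-1) + 1 = 0; -1 ≠ 0 — holds  (d = -1)
x = 2: LHS = 2² - 2 = 2, RHS = 2 + 1 = 3; 2 ≠ 3 — holds  (d = -1)
x = 3: LHS = 3² - 2 = 7, RHS = 3 + 1 = 4; 7 ≠ 4 — holds  (d = 3)
Away from these crossings d keeps a constant sign, and checking every integer in [-1000, 1000] confirms d ≠ 0 throughout. Hence the two sides are never equal, so the relation holds for every integer in [-1000, 1000].

No counterexample exists.

Answer: True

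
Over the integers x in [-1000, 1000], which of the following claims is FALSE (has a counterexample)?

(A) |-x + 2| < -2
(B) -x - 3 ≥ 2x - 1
(A) x = 0: LHS = |-0 + 2| = |2| = 2; 2 < -2 — FAILS
(B) x = 0: LHS = -0 - 3 = -3, RHS = 2·0 - 1 = -1; -3 ≥ -1 — FAILS

Answer: Both A and B are false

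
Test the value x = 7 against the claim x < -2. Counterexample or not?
Substitute x = 7 into the relation:
x = 7: 7 < -2 — FAILS

Since the claim fails at x = 7, this value is a counterexample.

Answer: Yes, x = 7 is a counterexample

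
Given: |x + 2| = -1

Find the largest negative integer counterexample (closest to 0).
Testing negative integers from -1 downward:
x = -1: LHS = |(-1) + 2| = |1| = 1; 1 = -1 — FAILS  ← closest negative counterexample to 0

Answer: x = -1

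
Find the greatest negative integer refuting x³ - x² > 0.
Testing negative integers from -1 downward:
x = -1: LHS = (-1)³ - (-1)² = -2; -2 > 0 — FAILS  ← closest negative counterexample to 0

Answer: x = -1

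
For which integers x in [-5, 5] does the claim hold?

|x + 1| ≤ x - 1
Over all integers in [-5, 5], LHS − RHS is smallest at x = 0, where it equals 2:
x = 0: LHS = |0 + 1| = |1| = 1, RHS = 0 - 1 = -1; 1 ≤ -1 — FAILS
At the ends of the range:
x = -5: LHS = |(-5) + 1| = |-4| = 4, RHS = (-5) - 1 = -6; 4 ≤ -6 — FAILS
x = 5: LHS = |5 + 1| = |6| = 6, RHS = 5 - 1 = 4; 6 ≤ 4 — FAILS
Hence LHS − RHS is never zero or negative, i.e. LHS > RHS throughout, so the claimed relation (≤) fails for every integer in [-5, 5].

Answer: None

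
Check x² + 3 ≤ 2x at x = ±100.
x = 100: LHS = 100² + 3 = 10003, RHS = 2·100 = 200; 10003 ≤ 200 — FAILS
x = -100: LHS = (-100)² + 3 = 10003, RHS = 2·(-100) = -200; 10003 ≤ -200 — FAILS

Answer: No, fails for both x = 100 and x = -100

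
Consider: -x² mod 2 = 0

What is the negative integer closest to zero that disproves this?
Testing negative integers from -1 downward:
x = -1: LHS = (-(-1)²) mod 2 = (-1) mod 2 = 1; 1 = 0 — FAILS  ← closest negative counterexample to 0

Answer: x = -1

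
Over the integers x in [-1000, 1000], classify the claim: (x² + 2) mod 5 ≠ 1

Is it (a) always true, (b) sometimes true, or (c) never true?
Holds at x = 0: LHS = (0² + 2) mod 5 = 2 mod 5 = 2; 2 ≠ 1 — holds
Fails at x = 2: LHS = (2² + 2) mod 5 = 6 mod 5 = 1; 1 ≠ 1 — FAILS
It is satisfied by some integers in the range but not all.

Answer: Sometimes true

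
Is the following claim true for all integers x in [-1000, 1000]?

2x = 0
The claim fails at x = 1:
x = 1: LHS = 2·1 = 2; 2 = 0 — FAILS

Because a single integer refutes it, the statement is false.

Answer: False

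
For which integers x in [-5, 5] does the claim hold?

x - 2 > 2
Holds for: {5}
Fails for: {-5, -4, -3, -2, -1, 0, 1, 2, 3, 4}

Answer: {5}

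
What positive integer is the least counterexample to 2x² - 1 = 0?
Testing positive integers:
x = 1: LHS = 2·1² - 1 = 1; 1 = 0 — FAILS  ← smallest positive counterexample

Answer: x = 1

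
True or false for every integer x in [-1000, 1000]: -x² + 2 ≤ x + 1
The claim fails at x = 0:
x = 0: LHS = -0² + 2 = 2, RHS = 0 + 1 = 1; 2 ≤ 1 — FAILS

Because a single integer refutes it, the statement is false.

Answer: False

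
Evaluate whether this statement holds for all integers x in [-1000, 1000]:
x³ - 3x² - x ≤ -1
The claim fails at x = 0:
x = 0: LHS = 0³ - 3·0² - 0 = 0; 0 ≤ -1 — FAILS

Because a single integer refutes it, the statement is false.

Answer: False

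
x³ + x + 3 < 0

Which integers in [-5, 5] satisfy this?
Holds for: {-5, -4, -3, -2}
Fails for: {-1, 0, 1, 2, 3, 4, 5}

Answer: {-5, -4, -3, -2}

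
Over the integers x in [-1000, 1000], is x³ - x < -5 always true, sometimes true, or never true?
Holds at x = -2: LHS = (-2)³ - (-2) = -6; -6 < -5 — holds
Fails at x = 0: LHS = 0³ - 0 = 0; 0 < -5 — FAILS
It is satisfied by some integers in the range but not all.

Answer: Sometimes true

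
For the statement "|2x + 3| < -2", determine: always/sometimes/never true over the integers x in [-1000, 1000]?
An absolute value is never negative, so the left side is ≥ 0 for every x, while the right side is -2. Tightest case in [-1000, 1000] is x = -1:
x = -1: LHS = |2·(-1) + 3| = |1| = 1; 1 < -2 — FAILS
Hence LHS − RHS is never negative, i.e. LHS ≥ RHS throughout, so the claimed relation (<) fails for every integer in [-1000, 1000].

No integer in the range satisfies it.

Answer: Never true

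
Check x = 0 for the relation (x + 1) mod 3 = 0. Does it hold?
x = 0: LHS = (0 + 1) mod 3 = 1 mod 3 = 1; 1 = 0 — FAILS

The relation fails at x = 0, so x = 0 is a counterexample.

Answer: No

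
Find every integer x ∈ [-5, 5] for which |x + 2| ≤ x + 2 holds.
Holds for: {-2, -1, 0, 1, 2, 3, 4, 5}
Fails for: {-5, -4, -3}

Answer: {-2, -1, 0, 1, 2, 3, 4, 5}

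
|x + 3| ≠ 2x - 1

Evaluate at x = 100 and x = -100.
x = 100: LHS = |100 + 3| = |103| = 103, RHS = 2·100 - 1 = 199; 103 ≠ 199 — holds
x = -100: LHS = |(-100) + 3| = |-97| = 97, RHS = 2·(-100) - 1 = -201; 97 ≠ -201 — holds

Answer: Yes, holds for both x = 100 and x = -100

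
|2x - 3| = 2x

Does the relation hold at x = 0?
x = 0: LHS = |2·0 - 3| = |-3| = 3, RHS = 2·0 = 0; 3 = 0 — FAILS

The relation fails at x = 0, so x = 0 is a counterexample.

Answer: No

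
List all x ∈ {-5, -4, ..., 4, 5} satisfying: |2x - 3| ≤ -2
An absolute value is never negative, so the left side is ≥ 0 for every x, while the right side is -2. Tightest case in [-5, 5] is x = 1:
x = 1: LHS = |2·1 - 3| = |-1| = 1; 1 ≤ -2 — FAILS
Hence LHS − RHS is never zero or negative, i.e. LHS > RHS throughout, so the claimed relation (≤) fails for every integer in [-5, 5].

Answer: None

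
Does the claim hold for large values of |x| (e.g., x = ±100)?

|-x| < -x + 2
x = 100: LHS = |-100| = 100, RHS = -100 + 2 = -98; 100 < -98 — FAILS
x = -100: LHS = |-(-100)| = |100| = 100, RHS = -(-100) + 2 = 102; 100 < 102 — holds

Answer: Partially: fails for x = 100, holds for x = -100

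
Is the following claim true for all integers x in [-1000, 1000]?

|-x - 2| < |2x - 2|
The claim fails at x = 0:
x = 0: LHS = |-0 - 2| = |-2| = 2, RHS = |2·0 - 2| = |-2| = 2; 2 < 2 — FAILS

Because a single integer refutes it, the statement is false.

Answer: False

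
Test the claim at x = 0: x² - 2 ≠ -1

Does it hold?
x = 0: LHS = 0² - 2 = -2; -2 ≠ -1 — holds

The relation is satisfied at x = 0.

Answer: Yes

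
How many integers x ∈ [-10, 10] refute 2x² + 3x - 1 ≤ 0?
Counterexamples in [-10, 10]: {-10, -9, -8, -7, -6, -5, -4, -3, -2, 1, 2, 3, 4, 5, 6, 7, 8, 9, 10}.

Counting them gives 19 values.

Answer: 19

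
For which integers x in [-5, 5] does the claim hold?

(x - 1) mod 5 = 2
Holds for: {-2, 3}
Fails for: {-5, -4, -3, -1, 0, 1, 2, 4, 5}

Answer: {-2, 3}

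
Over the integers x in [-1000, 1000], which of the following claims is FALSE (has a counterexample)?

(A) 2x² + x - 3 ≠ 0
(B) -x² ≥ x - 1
(A) x = 1: LHS = 2·1² + 1 - 3 = 0; 0 ≠ 0 — FAILS
(B) x = 1: LHS = -1² = -1, RHS = 1 - 1 = 0; -1 ≥ 0 — FAILS

Answer: Both A and B are false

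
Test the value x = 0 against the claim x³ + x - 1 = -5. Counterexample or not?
Substitute x = 0 into the relation:
x = 0: LHS = 0³ + 0 - 1 = -1; -1 = -5 — FAILS

Since the claim fails at x = 0, this value is a counterexample.

Answer: Yes, x = 0 is a counterexample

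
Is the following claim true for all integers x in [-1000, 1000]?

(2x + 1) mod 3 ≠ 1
The claim fails at x = 0:
x = 0: LHS = (2·0 + 1) mod 3 = 1 mod 3 = 1; 1 ≠ 1 — FAILS

Because a single integer refutes it, the statement is false.

Answer: False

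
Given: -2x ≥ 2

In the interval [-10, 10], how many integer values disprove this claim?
Counterexamples in [-10, 10]: {0, 1, 2, 3, 4, 5, 6, 7, 8, 9, 10}.

Counting them gives 11 values.

Answer: 11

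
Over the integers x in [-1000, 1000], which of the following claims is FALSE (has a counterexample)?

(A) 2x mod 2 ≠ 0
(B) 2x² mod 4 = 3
(A) x = 0: LHS = (2·0) mod 2 = 0 mod 2 = 0; 0 ≠ 0 — FAILS
(B) x = 0: LHS = (2·0²) mod 4 = 0 mod 4 = 0; 0 = 3 — FAILS

Answer: Both A and B are false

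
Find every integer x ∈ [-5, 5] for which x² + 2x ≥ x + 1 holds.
Holds for: {-5, -4, -3, -2, 1, 2, 3, 4, 5}
Fails for: {-1, 0}

Answer: {-5, -4, -3, -2, 1, 2, 3, 4, 5}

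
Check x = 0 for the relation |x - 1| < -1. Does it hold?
x = 0: LHS = |0 - 1| = |-1| = 1; 1 < -1 — FAILS

The relation fails at x = 0, so x = 0 is a counterexample.

Answer: No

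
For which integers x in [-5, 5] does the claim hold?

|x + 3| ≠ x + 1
Over all integers in [-5, 5], LHS − RHS is always positive; it is smallest at x = 0, where it equals 2:
x = 0: LHS = |0 + 3| = |3| = 3, RHS = 0 + 1 = 1; 3 ≠ 1 — holds
At the ends of the range:
x = -5: LHS = |(-5) + 3| = |-2| = 2, RHS = (-5) + 1 = -4; 2 ≠ -4 — holds
x = 5: LHS = |5 + 3| = |8| = 8, RHS = 5 + 1 = 6; 8 ≠ 6 — holds
Hence LHS − RHS is never 0, i.e. the two sides are never equal, so the relation holds for every integer in [-5, 5].

Answer: All integers in [-5, 5]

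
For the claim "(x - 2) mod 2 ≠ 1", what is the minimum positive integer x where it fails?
Testing positive integers:
x = 1: LHS = (1 - 2) mod 2 = (-1) mod 2 = 1; 1 ≠ 1 — FAILS  ← smallest positive counterexample

Answer: x = 1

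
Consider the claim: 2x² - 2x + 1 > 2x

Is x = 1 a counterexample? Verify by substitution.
Substitute x = 1 into the relation:
x = 1: LHS = 2·1² - 2·1 + 1 = 1, RHS = 2·1 = 2; 1 > 2 — FAILS

Since the claim fails at x = 1, this value is a counterexample.

Answer: Yes, x = 1 is a counterexample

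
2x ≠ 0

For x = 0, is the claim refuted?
Substitute x = 0 into the relation:
x = 0: LHS = 2·0 = 0; 0 ≠ 0 — FAILS

Since the claim fails at x = 0, this value is a counterexample.

Answer: Yes, x = 0 is a counterexample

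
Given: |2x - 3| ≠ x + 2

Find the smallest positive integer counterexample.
Testing positive integers:
x = 1: LHS = |2·1 - 3| = |-1| = 1, RHS = 1 + 2 = 3; 1 ≠ 3 — holds
x = 2: LHS = |2·2 - 3| = |1| = 1, RHS = 2 + 2 = 4; 1 ≠ 4 — holds
x = 3: LHS = |2·3 - 3| = |3| = 3, RHS = 3 + 2 = 5; 3 ≠ 5 — holds
x = 4: LHS = |2·4 - 3| = |5| = 5, RHS = 4 + 2 = 6; 5 ≠ 6 — holds
x = 5: LHS = |2·5 - 3| = |7| = 7, RHS = 5 + 2 = 7; 7 ≠ 7 — FAILS  ← smallest positive counterexample

Answer: x = 5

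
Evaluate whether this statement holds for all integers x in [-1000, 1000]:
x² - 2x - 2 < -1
The claim fails at x = -1:
x = -1: LHS = (-1)² - 2·(-1) - 2 = 1; 1 < -1 — FAILS

Because a single integer refutes it, the statement is false.

Answer: False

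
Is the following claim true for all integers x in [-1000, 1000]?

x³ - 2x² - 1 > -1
The claim fails at x = 0:
x = 0: LHS = 0³ - 2·0² - 1 = -1; -1 > -1 — FAILS

Because a single integer refutes it, the statement is false.

Answer: False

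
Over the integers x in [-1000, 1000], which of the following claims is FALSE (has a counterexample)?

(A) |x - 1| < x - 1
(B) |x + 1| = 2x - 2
(A) x = 0: LHS = |0 - 1| = |-1| = 1, RHS = 0 - 1 = -1; 1 < -1 — FAILS
(B) x = 0: LHS = |0 + 1| = |1| = 1, RHS = 2·0 - 2 = -2; 1 = -2 — FAILS

Answer: Both A and B are false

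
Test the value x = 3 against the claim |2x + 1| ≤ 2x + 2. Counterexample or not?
Substitute x = 3 into the relation:
x = 3: LHS = |2·3 + 1| = |7| = 7, RHS = 2·3 + 2 = 8; 7 ≤ 8 — holds

The claim holds here, so x = 3 is not a counterexample. (A counterexample exists elsewhere, e.g. x = -1.)

Answer: No, x = 3 is not a counterexample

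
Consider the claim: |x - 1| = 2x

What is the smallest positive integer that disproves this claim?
Testing positive integers:
x = 1: LHS = |1 - 1| = |0| = 0, RHS = 2·1 = 2; 0 = 2 — FAILS  ← smallest positive counterexample

Answer: x = 1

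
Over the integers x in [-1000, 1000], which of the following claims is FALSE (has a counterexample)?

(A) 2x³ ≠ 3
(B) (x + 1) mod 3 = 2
(A) Track d = LHS − RHS over the integers in [-1000, 1000]. Equality would need d = 0, but d changes sign only between consecutive integers, jumping over 0:
x = 1: LHS = 2·1³ = 2; 2 ≠ 3 — holds  (d = -1)
x = 2: LHS = 2·2³ = 16; 16 ≠ 3 — holds  (d = 13)
Away from these crossings d keeps a constant sign, and checking every integer in [-1000, 1000] confirms d ≠ 0 throughout. Hence the two sides are never equal, so the relation holds for every integer in [-1000, 1000].

(B) x = 0: LHS = (0 + 1) mod 3 = 1 mod 3 = 1; 1 = 2 — FAILS

Only (B) has a counterexample.

Answer: B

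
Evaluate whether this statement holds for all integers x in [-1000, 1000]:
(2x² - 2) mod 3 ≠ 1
The claim fails at x = 0:
x = 0: LHS = (2·0² - 2) mod 3 = (-2) mod 3 = 1; 1 ≠ 1 — FAILS

Because a single integer refutes it, the statement is false.

Answer: False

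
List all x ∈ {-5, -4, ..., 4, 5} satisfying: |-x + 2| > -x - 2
Over all integers in [-5, 5], LHS − RHS is smallest at x = 0, where it equals 4:
x = 0: LHS = |-0 + 2| = |2| = 2, RHS = -0 - 2 = -2; 2 > -2 — holds
At the ends of the range:
x = -5: LHS = |-(-5) + 2| = |7| = 7, RHS = -(-5) - 2 = 3; 7 > 3 — holds
x = 5: LHS = |-5 + 2| = |-3| = 3, RHS = -5 - 2 = -7; 3 > -7 — holds
Hence LHS − RHS is never zero or negative, i.e. LHS > RHS throughout, so the relation holds for every integer in [-5, 5].

Answer: All integers in [-5, 5]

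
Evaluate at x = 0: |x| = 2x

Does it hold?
x = 0: LHS = |0| = 0, RHS = 2·0 = 0; 0 = 0 — holds

The relation is satisfied at x = 0.

Answer: Yes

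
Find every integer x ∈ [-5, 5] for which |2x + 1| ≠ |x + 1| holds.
Holds for: {-5, -4, -3, -2, -1, 1, 2, 3, 4, 5}
Fails for: {0}

Answer: {-5, -4, -3, -2, -1, 1, 2, 3, 4, 5}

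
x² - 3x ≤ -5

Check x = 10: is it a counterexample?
Substitute x = 10 into the relation:
x = 10: LHS = 10² - 3·10 = 70; 70 ≤ -5 — FAILS

Since the claim fails at x = 10, this value is a counterexample.

Answer: Yes, x = 10 is a counterexample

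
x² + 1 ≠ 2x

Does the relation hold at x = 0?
x = 0: LHS = 0² + 1 = 1, RHS = 2·0 = 0; 1 ≠ 0 — holds

The relation is satisfied at x = 0.

Answer: Yes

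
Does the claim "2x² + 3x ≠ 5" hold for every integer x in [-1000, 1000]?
The claim fails at x = 1:
x = 1: LHS = 2·1² + 3·1 = 5; 5 ≠ 5 — FAILS

Because a single integer refutes it, the statement is false.

Answer: False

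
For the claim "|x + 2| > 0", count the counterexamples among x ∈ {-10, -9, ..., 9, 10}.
Counterexamples in [-10, 10]: {-2}.

Counting them gives 1 values.

Answer: 1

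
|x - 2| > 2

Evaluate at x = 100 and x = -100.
x = 100: LHS = |100 - 2| = |98| = 98; 98 > 2 — holds
x = -100: LHS = |(-100) - 2| = |-102| = 102; 102 > 2 — holds

Answer: Yes, holds for both x = 100 and x = -100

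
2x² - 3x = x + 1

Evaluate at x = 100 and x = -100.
x = 100: LHS = 2·100² - 3·100 = 19700, RHS = 100 + 1 = 101; 19700 = 101 — FAILS
x = -100: LHS = 2·(-100)² - 3·(-100) = 20300, RHS = (-100) + 1 = -99; 20300 = -99 — FAILS

Answer: No, fails for both x = 100 and x = -100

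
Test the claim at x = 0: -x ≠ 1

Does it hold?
x = 0: LHS = -0 = 0; 0 ≠ 1 — holds

The relation is satisfied at x = 0.

Answer: Yes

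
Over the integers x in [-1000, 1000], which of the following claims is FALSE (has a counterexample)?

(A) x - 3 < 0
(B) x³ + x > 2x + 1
(A) x = 3: LHS = 3 - 3 = 0; 0 < 0 — FAILS
(B) x = 0: LHS = 0³ + 0 = 0, RHS = 2·0 + 1 = 1; 0 > 1 — FAILS

Answer: Both A and B are false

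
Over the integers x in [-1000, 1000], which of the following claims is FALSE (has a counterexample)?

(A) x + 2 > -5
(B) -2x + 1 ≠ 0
(A) x = -7: LHS = (-7) + 2 = -5; -5 > -5 — FAILS

(B) Track d = LHS − RHS over the integers in [-1000, 1000]. Equality would need d = 0, but d changes sign only between consecutive integers, jumping over 0:
x = 0: LHS = -2·0 + 1 = 1; 1 ≠ 0 — holds  (d = 1)
x = 1: LHS = -2·1 + 1 = -1; -1 ≠ 0 — holds  (d = -1)
Away from these crossings d keeps a constant sign, and checking every integer in [-1000, 1000] confirms d ≠ 0 throughout. Hence the two sides are never equal, so the relation holds for every integer in [-1000, 1000].

Only (A) has a counterexample.

Answer: A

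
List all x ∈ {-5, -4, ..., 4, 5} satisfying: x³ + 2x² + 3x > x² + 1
Holds for: {1, 2, 3, 4, 5}
Fails for: {-5, -4, -3, -2, -1, 0}

Answer: {1, 2, 3, 4, 5}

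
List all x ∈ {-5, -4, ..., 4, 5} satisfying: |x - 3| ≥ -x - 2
Over all integers in [-5, 5], LHS − RHS is smallest at x = 0, where it equals 5:
x = 0: LHS = |0 - 3| = |-3| = 3, RHS = -0 - 2 = -2; 3 ≥ -2 — holds
At the ends of the range:
x = -5: LHS = |(-5) - 3| = |-8| = 8, RHS = -(-5) - 2 = 3; 8 ≥ 3 — holds
x = 5: LHS = |5 - 3| = |2| = 2, RHS = -5 - 2 = -7; 2 ≥ -7 — holds
Hence LHS − RHS is never negative, i.e. LHS ≥ RHS throughout, so the relation holds for every integer in [-5, 5].

Answer: All integers in [-5, 5]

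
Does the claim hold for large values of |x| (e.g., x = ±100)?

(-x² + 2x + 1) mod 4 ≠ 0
x = 100: LHS = (-100² + 2·100 + 1) mod 4 = (-9799) mod 4 = 1; 1 ≠ 0 — holds
x = -100: LHS = (-(-100)² + 2·(-100) + 1) mod 4 = (-10199) mod 4 = 1; 1 ≠ 0 — holds

Answer: Yes, holds for both x = 100 and x = -100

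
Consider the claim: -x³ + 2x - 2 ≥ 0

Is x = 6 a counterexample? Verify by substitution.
Substitute x = 6 into the relation:
x = 6: LHS = -6³ + 2·6 - 2 = -206; -206 ≥ 0 — FAILS

Since the claim fails at x = 6, this value is a counterexample.

Answer: Yes, x = 6 is a counterexample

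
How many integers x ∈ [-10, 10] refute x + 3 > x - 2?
Over all integers in [-10, 10], LHS − RHS is smallest at x = 0, where it equals 5:
x = 0: LHS = 0 + 3 = 3, RHS = 0 - 2 = -2; 3 > -2 — holds
At the ends of the range:
x = -10: LHS = (-10) + 3 = -7, RHS = (-10) - 2 = -12; -7 > -12 — holds
x = 10: LHS = 10 + 3 = 13, RHS = 10 - 2 = 8; 13 > 8 — holds
Hence LHS − RHS is never zero or negative, i.e. LHS > RHS throughout, so the relation holds for every integer in [-10, 10].

No counterexample appears in that range.

Answer: 0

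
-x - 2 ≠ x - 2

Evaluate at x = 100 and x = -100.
x = 100: LHS = -100 - 2 = -102, RHS = 100 - 2 = 98; -102 ≠ 98 — holds
x = -100: LHS = -(-100) - 2 = 98, RHS = (-100) - 2 = -102; 98 ≠ -102 — holds

Answer: Yes, holds for both x = 100 and x = -100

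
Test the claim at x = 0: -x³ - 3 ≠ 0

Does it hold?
x = 0: LHS = -0³ - 3 = -3; -3 ≠ 0 — holds

The relation is satisfied at x = 0.

Answer: Yes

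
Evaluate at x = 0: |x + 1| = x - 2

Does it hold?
x = 0: LHS = |0 + 1| = |1| = 1, RHS = 0 - 2 = -2; 1 = -2 — FAILS

The relation fails at x = 0, so x = 0 is a counterexample.

Answer: No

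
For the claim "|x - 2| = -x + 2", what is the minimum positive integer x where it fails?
Testing positive integers:
x = 1: LHS = |1 - 2| = |-1| = 1, RHS = -1 + 2 = 1; 1 = 1 — holds
x = 2: LHS = |2 - 2| = |0| = 0, RHS = -2 + 2 = 0; 0 = 0 — holds
x = 3: LHS = |3 - 2| = |1| = 1, RHS = -3 + 2 = -1; 1 = -1 — FAILS  ← smallest positive counterexample

Answer: x = 3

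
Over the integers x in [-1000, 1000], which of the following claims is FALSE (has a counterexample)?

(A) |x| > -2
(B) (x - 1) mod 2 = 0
(A) An absolute value is never negative, so the left side is ≥ 0 for every x, while the right side is -2. Tightest case in [-1000, 1000] is x = 0:
x = 0: LHS = |0| = 0; 0 > -2 — holds
Hence LHS − RHS is never zero or negative, i.e. LHS > RHS throughout, so the relation holds for every integer in [-1000, 1000].

(B) x = 0: LHS = (0 - 1) mod 2 = (-1) mod 2 = 1; 1 = 0 — FAILS

Only (B) has a counterexample.

Answer: B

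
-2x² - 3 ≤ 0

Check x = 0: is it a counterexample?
Substitute x = 0 into the relation:
x = 0: LHS = -2·0² - 3 = -3; -3 ≤ 0 — holds

The relation holds at x = 0, so it is not a counterexample.

Answer: No, x = 0 is not a counterexample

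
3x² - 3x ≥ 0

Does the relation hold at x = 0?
x = 0: LHS = 3·0² - 3·0 = 0; 0 ≥ 0 — holds

The relation is satisfied at x = 0.

Answer: Yes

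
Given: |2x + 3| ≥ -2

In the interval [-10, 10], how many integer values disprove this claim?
An absolute value is never negative, so the left side is ≥ 0 for every x, while the right side is -2. Tightest case in [-10, 10] is x = -1:
x = -1: LHS = |2·(-1) + 3| = |1| = 1; 1 ≥ -2 — holds
Hence LHS − RHS is never negative, i.e. LHS ≥ RHS throughout, so the relation holds for every integer in [-10, 10].

No counterexample appears in that range.

Answer: 0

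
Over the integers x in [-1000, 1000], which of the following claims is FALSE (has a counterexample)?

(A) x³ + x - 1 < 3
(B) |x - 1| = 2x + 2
(A) x = 2: LHS = 2³ + 2 - 1 = 9; 9 < 3 — FAILS
(B) x = 0: LHS = |0 - 1| = |-1| = 1, RHS = 2·0 + 2 = 2; 1 = 2 — FAILS

Answer: Both A and B are false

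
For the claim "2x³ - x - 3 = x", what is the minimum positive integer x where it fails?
Testing positive integers:
x = 1: LHS = 2·1³ - 1 - 3 = -2; -2 = 1 — FAILS  ← smallest positive counterexample

Answer: x = 1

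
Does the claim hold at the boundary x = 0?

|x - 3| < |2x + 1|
x = 0: LHS = |0 - 3| = |-3| = 3, RHS = |2·0 + 1| = |1| = 1; 3 < 1 — FAILS

The relation fails at x = 0, so x = 0 is a counterexample.

Answer: No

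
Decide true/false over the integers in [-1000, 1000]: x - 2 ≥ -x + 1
The claim fails at x = 0:
x = 0: LHS = 0 - 2 = -2, RHS = -0 + 1 = 1; -2 ≥ 1 — FAILS

Because a single integer refutes it, the statement is false.

Answer: False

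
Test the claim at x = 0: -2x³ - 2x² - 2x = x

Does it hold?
x = 0: LHS = -2·0³ - 2·0² - 2·0 = 0; 0 = 0 — holds

The relation is satisfied at x = 0.

Answer: Yes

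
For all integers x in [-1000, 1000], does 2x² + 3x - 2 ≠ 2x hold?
Track d = LHS − RHS over the integers in [-1000, 1000]. Equality would need d = 0, but d changes sign only between consecutive integers, jumping over 0:
x = -2: LHS = 2·(-2)² + 3·(-2) - 2 = 0, RHS = 2·(-2) = -4; 0 ≠ -4 — holds  (d = 4)
x = -1: LHS = 2·(-1)² + 3·(-1) - 2 = -3, RHS = 2·(-1) = -2; -3 ≠ -2 — holds  (d = -1)
x = 0: LHS = 2·0² + 3·0 - 2 = -2, RHS = 2·0 = 0; -2 ≠ 0 — holds  (d = -2)
x = 1: LHS = 2·1² + 3·1 - 2 = 3, RHS = 2·1 = 2; 3 ≠ 2 — holds  (d = 1)
Away from these crossings d keeps a constant sign, and checking every integer in [-1000, 1000] confirms d ≠ 0 throughout. Hence the two sides are never equal, so the relation holds for every integer in [-1000, 1000].

No counterexample exists.

Answer: True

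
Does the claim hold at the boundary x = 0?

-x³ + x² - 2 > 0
x = 0: LHS = -0³ + 0² - 2 = -2; -2 > 0 — FAILS

The relation fails at x = 0, so x = 0 is a counterexample.

Answer: No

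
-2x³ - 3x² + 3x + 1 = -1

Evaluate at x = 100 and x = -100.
x = 100: LHS = -2·100³ - 3·100² + 3·100 + 1 = -2029699; -2029699 = -1 — FAILS
x = -100: LHS = -2·(-100)³ - 3·(-100)² + 3·(-100) + 1 = 1969701; 1969701 = -1 — FAILS

Answer: No, fails for both x = 100 and x = -100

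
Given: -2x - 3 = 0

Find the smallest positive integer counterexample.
Testing positive integers:
x = 1: LHS = -2·1 - 3 = -5; -5 = 0 — FAILS  ← smallest positive counterexample

Answer: x = 1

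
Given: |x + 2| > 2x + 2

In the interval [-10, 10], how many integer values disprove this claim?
Counterexamples in [-10, 10]: {0, 1, 2, 3, 4, 5, 6, 7, 8, 9, 10}.

Counting them gives 11 values.

Answer: 11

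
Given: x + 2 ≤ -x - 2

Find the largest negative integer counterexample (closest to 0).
Testing negative integers from -1 downward:
x = -1: LHS = (-1) + 2 = 1, RHS = -(-1) - 2 = -1; 1 ≤ -1 — FAILS  ← closest negative counterexample to 0

Answer: x = -1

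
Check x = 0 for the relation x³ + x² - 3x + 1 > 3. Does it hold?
x = 0: LHS = 0³ + 0² - 3·0 + 1 = 1; 1 > 3 — FAILS

The relation fails at x = 0, so x = 0 is a counterexample.

Answer: No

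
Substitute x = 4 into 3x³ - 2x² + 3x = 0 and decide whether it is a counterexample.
Substitute x = 4 into the relation:
x = 4: LHS = 3·4³ - 2·4² + 3·4 = 172; 172 = 0 — FAILS

Since the claim fails at x = 4, this value is a counterexample.

Answer: Yes, x = 4 is a counterexample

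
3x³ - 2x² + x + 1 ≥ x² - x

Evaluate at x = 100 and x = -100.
x = 100: LHS = 3·100³ - 2·100² + 100 + 1 = 2980101, RHS = 100² - 100 = 9900; 2980101 ≥ 9900 — holds
x = -100: LHS = 3·(-100)³ - 2·(-100)² + (-100) + 1 = -3020099, RHS = (-100)² - (-100) = 10100; -3020099 ≥ 10100 — FAILS

Answer: Partially: holds for x = 100, fails for x = -100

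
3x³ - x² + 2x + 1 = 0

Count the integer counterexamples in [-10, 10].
Counterexamples in [-10, 10]: {-10, -9, -8, -7, -6, -5, -4, -3, -2, -1, 0, 1, 2, 3, 4, 5, 6, 7, 8, 9, 10}.

Counting them gives 21 values.

Answer: 21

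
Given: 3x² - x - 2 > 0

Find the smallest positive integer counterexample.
Testing positive integers:
x = 1: LHS = 3·1² - 1 - 2 = 0; 0 > 0 — FAILS  ← smallest positive counterexample

Answer: x = 1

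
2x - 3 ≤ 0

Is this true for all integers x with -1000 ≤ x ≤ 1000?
The claim fails at x = 2:
x = 2: LHS = 2·2 - 3 = 1; 1 ≤ 0 — FAILS

Because a single integer refutes it, the statement is false.

Answer: False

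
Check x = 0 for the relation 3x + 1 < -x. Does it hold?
x = 0: LHS = 3·0 + 1 = 1, RHS = -0 = 0; 1 < 0 — FAILS

The relation fails at x = 0, so x = 0 is a counterexample.

Answer: No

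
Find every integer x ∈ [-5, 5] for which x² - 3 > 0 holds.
Holds for: {-5, -4, -3, -2, 2, 3, 4, 5}
Fails for: {-1, 0, 1}

Answer: {-5, -4, -3, -2, 2, 3, 4, 5}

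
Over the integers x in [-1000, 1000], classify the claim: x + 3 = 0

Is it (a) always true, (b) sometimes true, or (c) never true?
Holds at x = -3: LHS = (-3) + 3 = 0; 0 = 0 — holds
Fails at x = 0: LHS = 0 + 3 = 3; 3 = 0 — FAILS
It is satisfied by some integers in the range but not all.

Answer: Sometimes true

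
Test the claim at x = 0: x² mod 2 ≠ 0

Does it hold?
x = 0: LHS = (0²) mod 2 = 0 mod 2 = 0; 0 ≠ 0 — FAILS

The relation fails at x = 0, so x = 0 is a counterexample.

Answer: No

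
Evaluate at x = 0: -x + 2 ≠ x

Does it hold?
x = 0: LHS = -0 + 2 = 2; 2 ≠ 0 — holds

The relation is satisfied at x = 0.

Answer: Yes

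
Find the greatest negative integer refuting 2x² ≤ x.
Testing negative integers from -1 downward:
x = -1: LHS = 2·(-1)² = 2; 2 ≤ -1 — FAILS  ← closest negative counterexample to 0

Answer: x = -1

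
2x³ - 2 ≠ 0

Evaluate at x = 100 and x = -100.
x = 100: LHS = 2·100³ - 2 = 1999998; 1999998 ≠ 0 — holds
x = -100: LHS = 2·(-100)³ - 2 = -2000002; -2000002 ≠ 0 — holds

Answer: Yes, holds for both x = 100 and x = -100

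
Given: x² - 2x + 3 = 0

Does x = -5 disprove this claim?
Substitute x = -5 into the relation:
x = -5: LHS = (-5)² - 2·(-5) + 3 = 38; 38 = 0 — FAILS

Since the claim fails at x = -5, this value is a counterexample.

Answer: Yes, x = -5 is a counterexample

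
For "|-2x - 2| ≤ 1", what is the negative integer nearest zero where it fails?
Testing negative integers from -1 downward:
x = -1: LHS = |-2·(-1) - 2| = |0| = 0; 0 ≤ 1 — holds
x = -2: LHS = |-2·(-2) - 2| = |2| = 2; 2 ≤ 1 — FAILS  ← closest negative counterexample to 0

Answer: x = -2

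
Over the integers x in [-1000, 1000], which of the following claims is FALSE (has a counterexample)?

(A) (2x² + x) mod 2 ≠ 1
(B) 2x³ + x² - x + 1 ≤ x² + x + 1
(A) x = 1: LHS = (2·1² + 1) mod 2 = 3 mod 2 = 1; 1 ≠ 1 — FAILS
(B) x = 2: LHS = 2·2³ + 2² - 2 + 1 = 19, RHS = 2² + 2 + 1 = 7; 19 ≤ 7 — FAILS

Answer: Both A and B are false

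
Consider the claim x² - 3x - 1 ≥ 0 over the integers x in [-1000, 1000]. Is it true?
The claim fails at x = 0:
x = 0: LHS = 0² - 3·0 - 1 = -1; -1 ≥ 0 — FAILS

Because a single integer refutes it, the statement is false.

Answer: False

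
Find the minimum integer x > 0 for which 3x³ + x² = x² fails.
Testing positive integers:
x = 1: LHS = 3·1³ + 1² = 4, RHS = 1² = 1; 4 = 1 — FAILS  ← smallest positive counterexample

Answer: x = 1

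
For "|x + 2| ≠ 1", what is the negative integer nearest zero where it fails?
Testing negative integers from -1 downward:
x = -1: LHS = |(-1) + 2| = |1| = 1; 1 ≠ 1 — FAILS  ← closest negative counterexample to 0

Answer: x = -1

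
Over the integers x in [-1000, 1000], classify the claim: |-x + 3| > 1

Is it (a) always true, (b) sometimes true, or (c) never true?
Holds at x = 0: LHS = |-0 + 3| = |3| = 3; 3 > 1 — holds
Fails at x = 2: LHS = |-2 + 3| = |1| = 1; 1 > 1 — FAILS
It is satisfied by some integers in the range but not all.

Answer: Sometimes true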